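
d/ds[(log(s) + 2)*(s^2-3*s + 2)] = (2*s^2*log(s) + 5*s^2 - 3*s*log(s) - 9*s + 2)/s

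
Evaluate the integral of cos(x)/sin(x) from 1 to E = log(sin(E)) - log(sin(1))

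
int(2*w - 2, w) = w^2 - 2*w + C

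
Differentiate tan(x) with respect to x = cos(x)^(-2)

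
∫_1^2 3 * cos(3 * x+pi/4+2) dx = -sin(pi/4 + 5) + sin(pi/4 + 8)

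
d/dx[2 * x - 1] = 2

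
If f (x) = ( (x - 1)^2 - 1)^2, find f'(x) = 4*x^3 - 12*x^2 + 8*x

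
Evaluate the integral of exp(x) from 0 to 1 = -1 + E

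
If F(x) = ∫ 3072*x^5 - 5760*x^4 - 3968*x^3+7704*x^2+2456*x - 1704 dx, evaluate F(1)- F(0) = 460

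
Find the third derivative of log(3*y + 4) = 54/(27*y^3 + 108*y^2 + 144*y + 64)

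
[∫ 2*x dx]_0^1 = 1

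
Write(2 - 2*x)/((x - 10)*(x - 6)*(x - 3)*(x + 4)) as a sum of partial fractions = -1/(98*(x + 4)) - 4/(147*(x - 3)) + 1/(12*(x - 6)) - 9/(196*(x - 10))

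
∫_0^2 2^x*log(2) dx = 3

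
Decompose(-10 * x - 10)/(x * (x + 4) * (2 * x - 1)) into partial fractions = -20/(3*(2*x - 1)) + 5/(6*(x + 4)) + 5/(2*x)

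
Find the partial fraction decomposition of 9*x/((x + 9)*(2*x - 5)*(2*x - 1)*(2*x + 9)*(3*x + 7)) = -1701/(128180*(3*x + 7)) + 9/(910*(2*x + 9)) - 9/(6460*(2*x - 1)) + 45/(18676*(2*x - 5)) - 9/(8740*(x + 9))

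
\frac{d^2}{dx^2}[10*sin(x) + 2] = -10*sin(x)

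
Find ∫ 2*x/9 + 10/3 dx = x^2/9 + 10*x/3 + C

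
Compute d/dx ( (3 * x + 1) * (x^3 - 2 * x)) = 12*x^3 + 3*x^2 - 12*x - 2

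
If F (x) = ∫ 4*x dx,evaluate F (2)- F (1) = 6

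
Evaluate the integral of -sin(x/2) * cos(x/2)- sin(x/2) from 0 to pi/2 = -4 + (sqrt(2)/2 + 1)^2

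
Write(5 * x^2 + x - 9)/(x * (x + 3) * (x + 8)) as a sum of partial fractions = 303/(40*(x + 8)) - 11/(5*(x + 3)) - 3/(8*x)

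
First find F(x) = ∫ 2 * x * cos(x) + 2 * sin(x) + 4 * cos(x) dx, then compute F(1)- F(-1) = 8*sin(1)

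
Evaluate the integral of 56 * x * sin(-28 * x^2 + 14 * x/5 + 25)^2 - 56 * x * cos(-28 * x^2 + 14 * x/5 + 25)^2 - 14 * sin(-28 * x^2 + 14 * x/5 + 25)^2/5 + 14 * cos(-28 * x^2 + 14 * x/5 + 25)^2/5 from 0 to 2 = -sin(50)/2 - sin(814/5)/2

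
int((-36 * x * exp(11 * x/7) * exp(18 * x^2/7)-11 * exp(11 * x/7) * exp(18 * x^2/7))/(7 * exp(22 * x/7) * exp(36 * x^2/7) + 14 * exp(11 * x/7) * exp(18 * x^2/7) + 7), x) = 1/(exp(x*(18*x + 11)/7) + 1) + C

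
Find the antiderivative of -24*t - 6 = -12*t^2 - 6*t + C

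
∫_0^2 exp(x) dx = -1 + exp(2)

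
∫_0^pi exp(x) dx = -1 + exp(pi)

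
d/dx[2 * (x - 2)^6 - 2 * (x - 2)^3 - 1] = 12*x^5 - 120*x^4 + 480*x^3 - 966*x^2 + 984*x - 408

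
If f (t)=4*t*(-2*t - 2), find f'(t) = -16*t - 8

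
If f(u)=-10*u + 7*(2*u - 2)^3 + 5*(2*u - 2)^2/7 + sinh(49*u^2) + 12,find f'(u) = 168*u^2 + 98*u*cosh(49*u^2) - 2312*u/7 + 1066/7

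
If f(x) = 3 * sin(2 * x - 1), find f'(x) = 6*cos(2*x - 1)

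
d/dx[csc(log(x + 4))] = -cot(log(x + 4))*csc(log(x + 4))/(x + 4)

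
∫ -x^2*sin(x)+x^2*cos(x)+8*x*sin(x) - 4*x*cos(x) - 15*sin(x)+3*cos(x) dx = sqrt(2)*(x - 3)^2*sin(x + pi/4) + C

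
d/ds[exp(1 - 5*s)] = -5*exp(1 - 5*s)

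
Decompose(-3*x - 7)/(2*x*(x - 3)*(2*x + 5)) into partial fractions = 1/(55*(2*x + 5)) - 8/(33*(x - 3)) + 7/(30*x)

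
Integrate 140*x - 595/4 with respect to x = 70*x^2 - 595*x/4 + C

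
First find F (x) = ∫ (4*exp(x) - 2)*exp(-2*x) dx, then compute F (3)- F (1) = -(-2 + exp(-1))^2 + (-2 + exp(-3))^2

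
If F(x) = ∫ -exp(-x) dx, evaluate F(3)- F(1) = -exp(-1) + exp(-3)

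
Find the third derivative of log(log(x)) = (2*log(x)^2 + 3*log(x) + 2)/(x^3*log(x)^3)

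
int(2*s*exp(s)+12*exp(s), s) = 2*(s + 5)*exp(s) + C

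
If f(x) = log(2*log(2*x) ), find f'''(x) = (2*log(x)^2 + 4*log(2)*log(x) + 3*log(x) + 2*log(2)^2 + 2 + 3*log(2))/(x^3*log(x)^3 + 3*x^3*log(2)*log(x)^2 + 3*x^3*log(2)^2*log(x) + x^3*log(2)^3)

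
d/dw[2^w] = 2^w*log(2)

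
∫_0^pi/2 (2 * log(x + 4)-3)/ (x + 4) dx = -3*log(pi/2 + 4) - log(4)^2 + log(pi/2 + 4)^2 + 3*log(4)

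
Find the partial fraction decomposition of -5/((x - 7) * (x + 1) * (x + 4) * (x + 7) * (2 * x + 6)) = -5/(2016*(x + 7)) + 5/(198*(x + 4)) - 1/(32*(x + 3)) + 5/(576*(x + 1)) - 1/(4928*(x - 7))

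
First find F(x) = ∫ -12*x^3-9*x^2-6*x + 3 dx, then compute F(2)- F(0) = -78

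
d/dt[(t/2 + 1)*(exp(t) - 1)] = t*exp(t)/2 + 3*exp(t)/2 - 1/2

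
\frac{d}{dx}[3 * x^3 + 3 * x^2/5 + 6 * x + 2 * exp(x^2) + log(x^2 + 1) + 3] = (45*x^4 + 20*x^3*exp(x^2) + 6*x^3 + 75*x^2 + 20*x*exp(x^2) + 16*x + 30)/(5*x^2 + 5)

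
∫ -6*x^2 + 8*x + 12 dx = -2*x^3 + 4*x^2 + 12*x + C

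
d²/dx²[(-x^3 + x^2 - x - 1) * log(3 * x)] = (-6*x^3*log(x) - 6*x^3*log(3) - 5*x^3 + 2*x^2*log(x) + 2*x^2*log(3) + 3*x^2 - x + 1)/x^2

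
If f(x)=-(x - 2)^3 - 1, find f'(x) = -3*x^2 + 12*x - 12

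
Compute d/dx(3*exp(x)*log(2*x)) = (3*x*exp(x)*log(x) + 3*x*exp(x)*log(2) + 3*exp(x))/x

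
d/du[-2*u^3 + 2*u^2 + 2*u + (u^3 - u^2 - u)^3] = 9*u^8 - 24*u^7 + 30*u^5 - 12*u^3 - 9*u^2 + 4*u + 2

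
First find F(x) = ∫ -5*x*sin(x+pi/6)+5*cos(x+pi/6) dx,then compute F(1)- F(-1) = 5*sqrt(3)*cos(1)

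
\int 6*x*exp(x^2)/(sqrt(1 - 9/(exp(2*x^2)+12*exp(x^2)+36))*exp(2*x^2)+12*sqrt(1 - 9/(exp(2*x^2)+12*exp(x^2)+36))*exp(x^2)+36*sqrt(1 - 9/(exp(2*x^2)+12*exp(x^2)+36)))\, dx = asec(exp(x^2)/3 + 2) + C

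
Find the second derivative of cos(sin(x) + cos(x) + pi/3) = 2*sin(x)*cos(x)*cos(sqrt(2)*sin(x + pi/4) + pi/3) + sqrt(2)*sin(x + pi/4)*sin(sqrt(2)*sin(x + pi/4) + pi/3) - cos(sqrt(2)*sin(x + pi/4) + pi/3)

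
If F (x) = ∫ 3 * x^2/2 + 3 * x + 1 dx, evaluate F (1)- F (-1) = 3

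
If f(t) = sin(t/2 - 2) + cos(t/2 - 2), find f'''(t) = -sqrt(2)*cos(t/2 - 2 + pi/4)/8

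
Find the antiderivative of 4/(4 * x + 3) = log(-4*x - 3) + C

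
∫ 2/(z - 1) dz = log(2*(z - 1)^2) + C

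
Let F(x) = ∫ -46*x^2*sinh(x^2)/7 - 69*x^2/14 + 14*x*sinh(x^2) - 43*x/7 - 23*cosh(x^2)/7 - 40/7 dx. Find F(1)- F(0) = -122/7 + 26*cosh(1)/7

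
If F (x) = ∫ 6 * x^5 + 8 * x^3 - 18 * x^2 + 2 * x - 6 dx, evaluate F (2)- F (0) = 40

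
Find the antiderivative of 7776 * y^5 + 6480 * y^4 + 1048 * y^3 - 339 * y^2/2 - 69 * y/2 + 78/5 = 1296*y^6 + 1296*y^5 + 262*y^4 - 113*y^3/2 - 69*y^2/4 + 78*y/5 + C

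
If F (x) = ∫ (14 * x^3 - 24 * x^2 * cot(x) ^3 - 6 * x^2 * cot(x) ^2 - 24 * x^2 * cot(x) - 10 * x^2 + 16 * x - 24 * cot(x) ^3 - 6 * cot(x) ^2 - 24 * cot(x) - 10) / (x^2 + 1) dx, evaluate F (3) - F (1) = 6*cot(3) - 12*cot(1)^2 - 6*cot(1) - log(2) + log(10) + 48 + 12*cot(3)^2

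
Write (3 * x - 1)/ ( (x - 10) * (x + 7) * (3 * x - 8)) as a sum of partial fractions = -63/(638*(3*x - 8)) - 22/(493*(x + 7)) + 29/(374*(x - 10))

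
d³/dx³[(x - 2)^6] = 120*x^3 - 720*x^2 + 1440*x - 960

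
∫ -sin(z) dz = cos(z) + C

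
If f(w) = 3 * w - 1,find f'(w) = 3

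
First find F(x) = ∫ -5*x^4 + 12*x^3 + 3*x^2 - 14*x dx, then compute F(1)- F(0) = -4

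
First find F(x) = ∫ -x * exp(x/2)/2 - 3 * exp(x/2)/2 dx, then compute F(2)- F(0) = 1 - 3*E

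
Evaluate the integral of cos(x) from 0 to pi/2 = 1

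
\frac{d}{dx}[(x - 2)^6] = 6*x^5 - 60*x^4 + 240*x^3 - 480*x^2 + 480*x - 192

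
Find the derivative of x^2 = 2*x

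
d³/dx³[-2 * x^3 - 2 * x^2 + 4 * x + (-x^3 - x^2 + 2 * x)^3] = -504*x^6 - 1008*x^5 + 630*x^4 + 1320*x^3 - 360*x^2 - 288*x + 36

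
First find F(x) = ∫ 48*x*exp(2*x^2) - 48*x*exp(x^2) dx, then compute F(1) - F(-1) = 0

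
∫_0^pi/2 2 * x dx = pi^2/4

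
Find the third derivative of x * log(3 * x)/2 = -1/(2*x^2)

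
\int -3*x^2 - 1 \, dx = -x^3 - x + C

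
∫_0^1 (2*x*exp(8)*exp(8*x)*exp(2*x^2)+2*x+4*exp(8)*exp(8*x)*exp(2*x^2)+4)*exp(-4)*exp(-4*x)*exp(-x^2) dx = -exp(4) - exp(-9) + exp(-4) + exp(9)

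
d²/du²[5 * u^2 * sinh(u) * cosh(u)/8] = 5*u^2*sinh(2*u)/4 + 5*u*cosh(2*u)/2 + 5*sinh(2*u)/8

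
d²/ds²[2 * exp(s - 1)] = 2*exp(s - 1)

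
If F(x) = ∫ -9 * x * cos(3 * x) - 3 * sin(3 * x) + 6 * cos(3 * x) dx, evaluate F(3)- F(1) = -7*sin(9) + sin(3)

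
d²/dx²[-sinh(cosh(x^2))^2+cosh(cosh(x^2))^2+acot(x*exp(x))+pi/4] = (x^3*exp(3*x) + 2*x^2*exp(3*x) + 2*x*exp(3*x) - x*exp(x) - 2*exp(x))/(x^4*exp(4*x) + 2*x^2*exp(2*x) + 1)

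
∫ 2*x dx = x^2 + C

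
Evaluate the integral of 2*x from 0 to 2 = 4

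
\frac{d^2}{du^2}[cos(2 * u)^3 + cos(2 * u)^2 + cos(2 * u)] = 288*sin(u)^6 - 496*sin(u)^4 + 240*sin(u)^2 - 24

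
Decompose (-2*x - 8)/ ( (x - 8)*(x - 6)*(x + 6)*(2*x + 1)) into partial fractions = -56/(2431*(2*x + 1)) - 1/(462*(x + 6)) + 5/(78*(x - 6)) - 6/(119*(x - 8))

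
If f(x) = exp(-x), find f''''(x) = exp(-x)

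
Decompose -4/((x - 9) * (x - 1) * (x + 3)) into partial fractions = -1/(12*(x + 3)) + 1/(8*(x - 1)) - 1/(24*(x - 9))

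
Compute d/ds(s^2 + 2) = 2*s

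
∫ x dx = x^2/2 + C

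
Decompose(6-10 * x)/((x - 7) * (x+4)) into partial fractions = -46/(11*(x + 4)) - 64/(11*(x - 7))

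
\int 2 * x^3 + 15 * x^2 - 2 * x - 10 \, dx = x^4/2 + 5*x^3 - x^2 - 10*x + C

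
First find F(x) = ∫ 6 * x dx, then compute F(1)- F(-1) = 0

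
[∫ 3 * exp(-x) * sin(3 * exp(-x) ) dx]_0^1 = cos(3*exp(-1)) - cos(3)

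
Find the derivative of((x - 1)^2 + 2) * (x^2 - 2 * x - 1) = 4*x^3 - 12*x^2 + 12*x - 4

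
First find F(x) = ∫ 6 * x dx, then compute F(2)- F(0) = 12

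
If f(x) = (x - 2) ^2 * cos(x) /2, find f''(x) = -x^2*cos(x)/2 - 2*x*sin(x) + 2*x*cos(x) + 4*sin(x) - cos(x)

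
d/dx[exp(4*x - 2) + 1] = 4*exp(4*x - 2)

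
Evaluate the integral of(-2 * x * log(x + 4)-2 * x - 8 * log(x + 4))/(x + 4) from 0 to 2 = -4*log(6)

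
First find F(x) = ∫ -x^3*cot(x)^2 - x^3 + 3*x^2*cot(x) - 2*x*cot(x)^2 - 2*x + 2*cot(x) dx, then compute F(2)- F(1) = 12*cot(2) - 3*cot(1)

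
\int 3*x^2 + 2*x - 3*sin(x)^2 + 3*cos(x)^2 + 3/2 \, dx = x^3 + x^2 + 3*x/2 + 3*sin(2*x)/2 + C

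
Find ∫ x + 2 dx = x^2/2 + 2*x + C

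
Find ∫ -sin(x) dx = cos(x) + C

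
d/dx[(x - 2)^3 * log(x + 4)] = (3*x^3*log(x + 4) + x^3 - 6*x^2 - 36*x*log(x + 4) + 12*x + 48*log(x + 4) - 8)/(x + 4)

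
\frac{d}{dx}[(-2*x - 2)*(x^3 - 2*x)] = -8*x^3 - 6*x^2 + 8*x + 4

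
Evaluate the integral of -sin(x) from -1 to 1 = 0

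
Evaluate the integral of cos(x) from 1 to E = -sin(1) + sin(E)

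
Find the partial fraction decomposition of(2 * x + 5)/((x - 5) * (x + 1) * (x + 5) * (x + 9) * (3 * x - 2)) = -513/(32045*(3*x - 2)) - 13/(12992*(x + 9)) + 1/(544*(x + 5)) + 1/(320*(x + 1)) + 1/(728*(x - 5))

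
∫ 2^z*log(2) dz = 2^z + C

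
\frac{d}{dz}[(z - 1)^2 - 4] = 2*z - 2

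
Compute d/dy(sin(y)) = cos(y)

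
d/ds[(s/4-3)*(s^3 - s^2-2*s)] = s^3 - 39*s^2/4 + 5*s + 6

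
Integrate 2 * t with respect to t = t^2 + C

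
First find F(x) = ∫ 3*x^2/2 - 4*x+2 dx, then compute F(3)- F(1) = 1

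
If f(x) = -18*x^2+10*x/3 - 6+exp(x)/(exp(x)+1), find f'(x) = (-108*x*exp(2*x) - 216*x*exp(x) - 108*x + 10*exp(2*x) + 23*exp(x) + 10)/(3*exp(2*x) + 6*exp(x) + 3)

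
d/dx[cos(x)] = -sin(x)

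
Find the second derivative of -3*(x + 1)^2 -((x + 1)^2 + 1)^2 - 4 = -12*x^2 - 24*x - 22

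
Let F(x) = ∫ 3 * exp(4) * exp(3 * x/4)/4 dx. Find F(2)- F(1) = -exp(19/4) + exp(11/2)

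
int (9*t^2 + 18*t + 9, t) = 3*t^3 + 9*t^2 + 9*t + C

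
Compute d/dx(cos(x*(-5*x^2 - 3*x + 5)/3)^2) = (-5*x^2 - 2*x + 5/3)*sin(2*x*(5*x^2/3 + x - 5/3))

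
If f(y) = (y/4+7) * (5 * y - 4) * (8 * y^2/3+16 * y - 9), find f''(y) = 40*y^2 + 664*y + 5497/6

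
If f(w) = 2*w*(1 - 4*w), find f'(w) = 2 - 16*w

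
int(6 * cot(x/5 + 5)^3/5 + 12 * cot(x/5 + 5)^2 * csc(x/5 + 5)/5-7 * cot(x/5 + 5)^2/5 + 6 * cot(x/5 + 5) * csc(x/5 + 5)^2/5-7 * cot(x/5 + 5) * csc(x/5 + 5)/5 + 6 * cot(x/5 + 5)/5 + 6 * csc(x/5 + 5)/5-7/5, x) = -3*(cot(x/5 + 5) + csc(x/5 + 5))^2 + 7*cot(x/5 + 5) + 7*csc(x/5 + 5) + C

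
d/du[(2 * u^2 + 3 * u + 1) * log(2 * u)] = (4*u^2*log(u) + 2*u^2 + 4*u^2*log(2) + 3*u*log(u) + 3*u*log(2) + 3*u + 1)/u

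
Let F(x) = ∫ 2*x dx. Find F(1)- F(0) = 1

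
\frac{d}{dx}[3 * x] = 3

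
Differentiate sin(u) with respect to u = cos(u)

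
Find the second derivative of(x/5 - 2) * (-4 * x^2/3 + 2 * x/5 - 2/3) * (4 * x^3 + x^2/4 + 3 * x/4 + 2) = -32*x^4 + 1092*x^3/5 - 974*x^2/25 + 994*x/25 + 769/75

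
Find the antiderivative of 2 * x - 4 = x^2 - 4*x + C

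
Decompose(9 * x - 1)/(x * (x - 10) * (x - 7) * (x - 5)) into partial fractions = 22/(25*(x - 5)) - 31/(21*(x - 7)) + 89/(150*(x - 10)) + 1/(350*x)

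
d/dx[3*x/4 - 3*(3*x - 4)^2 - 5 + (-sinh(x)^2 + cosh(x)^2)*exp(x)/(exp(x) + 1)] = -(216*x*exp(2*x) + 432*x*exp(x) + 216*x - 291*exp(2*x) - 586*exp(x) - 291)/(4*exp(2*x) + 8*exp(x) + 4)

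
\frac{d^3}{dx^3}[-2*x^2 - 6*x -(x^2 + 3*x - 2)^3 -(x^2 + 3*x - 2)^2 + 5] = -120*x^3 - 540*x^2 - 528*x + 18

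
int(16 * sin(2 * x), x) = -8*cos(2*x) + C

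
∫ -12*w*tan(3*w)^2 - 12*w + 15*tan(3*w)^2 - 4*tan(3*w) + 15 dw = (5 - 4*w)*tan(3*w) + C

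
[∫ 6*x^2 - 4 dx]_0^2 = 8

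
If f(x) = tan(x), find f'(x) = cos(x)^(-2)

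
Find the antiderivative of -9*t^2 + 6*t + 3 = -3*t^3 + 3*t^2 + 3*t + C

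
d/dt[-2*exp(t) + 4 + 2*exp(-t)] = (-2*exp(2*t) - 2)*exp(-t)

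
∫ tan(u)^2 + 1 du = tan(u) + C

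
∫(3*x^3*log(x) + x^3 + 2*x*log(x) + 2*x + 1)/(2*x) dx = (x^3 + 2*x + 1)*log(x)/2 + C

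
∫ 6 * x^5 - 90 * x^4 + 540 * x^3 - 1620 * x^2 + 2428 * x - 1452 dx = x^6 - 18*x^5 + 135*x^4 - 540*x^3 + 1214*x^2 - 1452*x + C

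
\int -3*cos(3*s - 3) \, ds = -sin(3*s - 3) + C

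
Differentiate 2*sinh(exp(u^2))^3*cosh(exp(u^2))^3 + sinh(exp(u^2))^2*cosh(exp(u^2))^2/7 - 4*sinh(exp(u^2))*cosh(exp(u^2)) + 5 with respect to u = u*(3*(cosh(2*exp(u^2)) - 1)^2*cosh(2*exp(u^2)) + sinh(4*exp(u^2))/7 - 14*cosh(2*exp(u^2)) + 3*cosh(4*exp(u^2)) + 3)*exp(u^2)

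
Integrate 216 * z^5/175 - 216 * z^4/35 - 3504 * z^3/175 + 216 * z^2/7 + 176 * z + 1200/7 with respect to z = 36*z^6/175 - 216*z^5/175 - 876*z^4/175 + 72*z^3/7 + 88*z^2 + 1200*z/7 + C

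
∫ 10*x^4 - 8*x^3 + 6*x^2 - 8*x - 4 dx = 2*x^5 - 2*x^4 + 2*x^3 - 4*x^2 - 4*x + C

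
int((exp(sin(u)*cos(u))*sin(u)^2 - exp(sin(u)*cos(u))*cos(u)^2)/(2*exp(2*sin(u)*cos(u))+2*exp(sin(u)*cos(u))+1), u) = acot(exp(sin(2*u)/2)/(exp(sin(2*u)/2) + 1)) + C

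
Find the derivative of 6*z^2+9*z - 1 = 12*z + 9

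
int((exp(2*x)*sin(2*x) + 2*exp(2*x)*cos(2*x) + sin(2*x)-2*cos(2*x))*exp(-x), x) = 2*sin(2*x)*sinh(x) + C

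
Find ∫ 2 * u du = u^2 + C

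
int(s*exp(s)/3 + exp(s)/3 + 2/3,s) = s*(exp(s) + 2)/3 + C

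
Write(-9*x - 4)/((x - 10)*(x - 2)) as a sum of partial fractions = 11/(4*(x - 2)) - 47/(4*(x - 10))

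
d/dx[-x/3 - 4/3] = -1/3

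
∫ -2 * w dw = -w^2 + C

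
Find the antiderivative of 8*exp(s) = 8*exp(s) + C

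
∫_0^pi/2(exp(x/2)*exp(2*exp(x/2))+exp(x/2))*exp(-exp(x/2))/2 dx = -E - exp(-exp(pi/4)) + exp(-1) + exp(exp(pi/4))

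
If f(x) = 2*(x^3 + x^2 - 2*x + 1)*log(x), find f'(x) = (6*x^3*log(x) + 2*x^3 + 4*x^2*log(x) + 2*x^2 - 4*x*log(x) - 4*x + 2)/x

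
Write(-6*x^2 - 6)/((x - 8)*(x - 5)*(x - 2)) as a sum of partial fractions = -5/(3*(x - 2)) + 52/(3*(x - 5)) - 65/(3*(x - 8))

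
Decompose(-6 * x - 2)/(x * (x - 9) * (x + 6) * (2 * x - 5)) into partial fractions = 8/(65*(2*x - 5)) - 1/(45*(x + 6)) - 56/(1755*(x - 9)) - 1/(135*x)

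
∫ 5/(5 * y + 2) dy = log(5*y + 2) + C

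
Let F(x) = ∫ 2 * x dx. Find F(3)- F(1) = 8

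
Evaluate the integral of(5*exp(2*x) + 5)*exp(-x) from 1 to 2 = -5*E - 5*exp(-2) + 5*exp(-1) + 5*exp(2)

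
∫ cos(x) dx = sin(x) + C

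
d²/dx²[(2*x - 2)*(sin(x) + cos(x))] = -2*x*sin(x) - 2*x*cos(x) - 2*sin(x) + 6*cos(x)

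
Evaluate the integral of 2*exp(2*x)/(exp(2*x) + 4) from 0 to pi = -log(5) + log(4 + exp(2*pi))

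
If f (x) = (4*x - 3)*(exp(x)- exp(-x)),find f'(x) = (4*x*exp(2*x) + 4*x + exp(2*x) - 7)*exp(-x)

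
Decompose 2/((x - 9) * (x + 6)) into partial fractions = -2/(15*(x + 6)) + 2/(15*(x - 9))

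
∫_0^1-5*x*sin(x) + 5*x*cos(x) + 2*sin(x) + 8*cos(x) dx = -3 + 8*cos(1) + 8*sin(1)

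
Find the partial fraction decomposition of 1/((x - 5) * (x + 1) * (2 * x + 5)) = 4/(45*(2*x + 5)) - 1/(18*(x + 1)) + 1/(90*(x - 5))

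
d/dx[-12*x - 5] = -12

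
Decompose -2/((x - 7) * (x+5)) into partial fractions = 1/(6*(x + 5)) - 1/(6*(x - 7))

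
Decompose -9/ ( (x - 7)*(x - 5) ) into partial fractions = 9/(2*(x - 5)) - 9/(2*(x - 7))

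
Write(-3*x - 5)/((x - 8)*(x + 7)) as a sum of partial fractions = -16/(15*(x + 7)) - 29/(15*(x - 8))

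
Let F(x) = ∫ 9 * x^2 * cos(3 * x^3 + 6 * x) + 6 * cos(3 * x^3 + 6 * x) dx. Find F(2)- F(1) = sin(36) - sin(9)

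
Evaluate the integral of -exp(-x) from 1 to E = -exp(-1) + exp(-E)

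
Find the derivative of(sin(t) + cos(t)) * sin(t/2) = sqrt(2)*(sin(t/2)*cos(t + pi/4) + sin(t + pi/4)*cos(t/2)/2)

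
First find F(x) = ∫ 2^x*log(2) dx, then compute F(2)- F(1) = 2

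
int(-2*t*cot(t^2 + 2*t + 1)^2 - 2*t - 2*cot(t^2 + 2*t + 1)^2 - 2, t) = cot((t + 1)^2) + C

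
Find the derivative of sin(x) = cos(x)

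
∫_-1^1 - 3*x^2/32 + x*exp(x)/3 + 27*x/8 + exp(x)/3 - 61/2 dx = -977/16 + exp(-1)/3 + E/3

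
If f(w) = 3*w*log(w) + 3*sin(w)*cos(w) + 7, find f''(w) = (-6*w*sin(2*w) + 3)/w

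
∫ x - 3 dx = x^2/2 - 3*x + C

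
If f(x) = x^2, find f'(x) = 2*x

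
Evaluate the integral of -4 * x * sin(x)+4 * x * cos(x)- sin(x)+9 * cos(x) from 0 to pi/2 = 2*pi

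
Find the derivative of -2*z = -2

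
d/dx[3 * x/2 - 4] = 3/2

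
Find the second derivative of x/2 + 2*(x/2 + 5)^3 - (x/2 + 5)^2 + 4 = 3*x/2 + 29/2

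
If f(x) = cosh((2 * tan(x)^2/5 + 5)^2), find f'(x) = 8*(2*tan(x)^4/25 + 27*tan(x)^2/25 + 1)*tan(x)*sinh(4*tan(x)^4/25 + 4*tan(x)^2 + 25)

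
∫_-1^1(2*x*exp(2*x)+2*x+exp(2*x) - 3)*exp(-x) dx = -2*E + 2*exp(-1)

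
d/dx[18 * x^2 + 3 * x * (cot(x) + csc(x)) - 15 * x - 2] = -3*x*cot(x)^2 - 3*x*cot(x)*csc(x) + 33*x + 3*cot(x) + 3*csc(x) - 15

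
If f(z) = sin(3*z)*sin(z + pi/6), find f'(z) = 2*sin(4*z + pi/6) + cos(2*z + pi/3)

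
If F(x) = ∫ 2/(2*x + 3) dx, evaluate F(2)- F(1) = -log(5) + log(7)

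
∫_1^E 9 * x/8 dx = -9/16 + 9*exp(2)/16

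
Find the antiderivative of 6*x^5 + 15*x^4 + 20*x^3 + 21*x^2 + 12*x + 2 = x^6 + 3*x^5 + 5*x^4 + 7*x^3 + 6*x^2 + 2*x + C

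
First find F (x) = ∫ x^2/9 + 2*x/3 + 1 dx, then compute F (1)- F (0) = 37/27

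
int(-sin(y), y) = cos(y) + C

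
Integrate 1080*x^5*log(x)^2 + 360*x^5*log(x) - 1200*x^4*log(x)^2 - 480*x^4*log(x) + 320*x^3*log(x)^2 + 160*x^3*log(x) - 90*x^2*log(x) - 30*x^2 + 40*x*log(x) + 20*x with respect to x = 10*x^2*(3*x - 2)*(2*x^2*(3*x - 2)*log(x) - 1)*log(x) + C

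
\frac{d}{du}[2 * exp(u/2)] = exp(u/2)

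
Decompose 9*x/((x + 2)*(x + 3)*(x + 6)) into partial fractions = -9/(2*(x + 6)) + 9/(x + 3) - 9/(2*(x + 2))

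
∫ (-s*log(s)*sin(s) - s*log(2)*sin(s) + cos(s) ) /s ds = log(2*s)*cos(s) + C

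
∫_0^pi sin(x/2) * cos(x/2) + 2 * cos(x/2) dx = 5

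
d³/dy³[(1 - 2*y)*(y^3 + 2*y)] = 6 - 48*y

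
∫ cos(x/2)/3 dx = 2*sin(x/2)/3 + C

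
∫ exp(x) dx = exp(x) + C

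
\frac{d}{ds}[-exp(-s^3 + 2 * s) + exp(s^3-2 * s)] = 3*s^2*exp(-s^3 + 2*s) + 3*s^2*exp(s^3 - 2*s) - 2*exp(-s^3 + 2*s) - 2*exp(s^3 - 2*s)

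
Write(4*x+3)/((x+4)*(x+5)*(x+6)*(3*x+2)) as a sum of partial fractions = 9/(2080*(3*x + 2)) + 21/(32*(x + 6)) - 17/(13*(x + 5)) + 13/(20*(x + 4))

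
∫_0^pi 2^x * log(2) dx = -1 + 2^pi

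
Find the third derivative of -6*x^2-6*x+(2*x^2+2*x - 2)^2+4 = 96*x + 48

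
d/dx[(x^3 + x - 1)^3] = 9*x^8 + 21*x^6 - 18*x^5 + 15*x^4 - 24*x^3 + 12*x^2 - 6*x + 3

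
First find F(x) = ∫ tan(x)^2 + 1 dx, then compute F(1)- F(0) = tan(1)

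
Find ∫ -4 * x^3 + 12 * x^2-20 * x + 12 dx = -x^4 + 4*x^3 - 10*x^2 + 12*x + C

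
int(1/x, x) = log(x) + C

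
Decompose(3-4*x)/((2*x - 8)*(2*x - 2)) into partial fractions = 1/(12*(x - 1)) - 13/(12*(x - 4))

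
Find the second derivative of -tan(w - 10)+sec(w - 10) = -2*tan(w - 10)^3 + 2*tan(w - 10)^2*sec(w - 10) - 2*tan(w - 10) + sec(w - 10)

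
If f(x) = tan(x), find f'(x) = cos(x)^(-2)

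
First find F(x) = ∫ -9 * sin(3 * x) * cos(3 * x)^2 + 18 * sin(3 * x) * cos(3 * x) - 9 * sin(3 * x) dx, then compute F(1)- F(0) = (-1 + cos(3))^3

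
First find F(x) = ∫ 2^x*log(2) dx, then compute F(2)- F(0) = 3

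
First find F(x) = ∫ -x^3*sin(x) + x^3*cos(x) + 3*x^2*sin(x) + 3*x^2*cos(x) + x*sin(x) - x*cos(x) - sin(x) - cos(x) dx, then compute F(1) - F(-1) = 0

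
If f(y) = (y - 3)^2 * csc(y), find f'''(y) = (y^2*cos(y)/sin(y) - 6*y^2*cos(y)/sin(y)^3 - 6*y - 6*y*cos(y)/sin(y) + 12*y/sin(y)^2 + 36*y*cos(y)/sin(y)^3 + 18 + 3*cos(y)/sin(y) - 36/sin(y)^2 - 54*cos(y)/sin(y)^3)/sin(y)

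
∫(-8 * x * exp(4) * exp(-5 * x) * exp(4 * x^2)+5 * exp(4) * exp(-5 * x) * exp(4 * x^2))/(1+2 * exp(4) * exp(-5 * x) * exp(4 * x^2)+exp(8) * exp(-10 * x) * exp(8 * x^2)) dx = 1/(exp(4*x^2 - 5*x + 4) + 1) + C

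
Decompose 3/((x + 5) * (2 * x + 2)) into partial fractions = -3/(8*(x + 5)) + 3/(8*(x + 1))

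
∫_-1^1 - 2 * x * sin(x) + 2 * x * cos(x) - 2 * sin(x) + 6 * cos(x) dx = 4*cos(1) + 8*sin(1)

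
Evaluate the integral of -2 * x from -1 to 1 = 0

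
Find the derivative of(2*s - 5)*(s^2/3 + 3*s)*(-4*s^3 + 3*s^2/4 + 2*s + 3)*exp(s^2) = -16*s^7*exp(s^2)/3 - 101*s^6*exp(s^2)/3 + 679*s^5*exp(s^2)/6 - 256*s^4*exp(s^2)/3 + 673*s^3*exp(s^2)/3 - 367*s^2*exp(s^2)/4 - 34*s*exp(s^2) - 45*exp(s^2)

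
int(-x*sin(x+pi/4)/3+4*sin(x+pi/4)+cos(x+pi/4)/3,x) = (x/3 - 4)*cos(x + pi/4) + C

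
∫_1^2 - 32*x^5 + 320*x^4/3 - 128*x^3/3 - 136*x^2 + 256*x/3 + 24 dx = 0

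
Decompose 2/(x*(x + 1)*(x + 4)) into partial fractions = 1/(6*(x + 4)) - 2/(3*(x + 1)) + 1/(2*x)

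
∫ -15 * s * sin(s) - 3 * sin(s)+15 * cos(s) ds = (15*s + 3)*cos(s) + C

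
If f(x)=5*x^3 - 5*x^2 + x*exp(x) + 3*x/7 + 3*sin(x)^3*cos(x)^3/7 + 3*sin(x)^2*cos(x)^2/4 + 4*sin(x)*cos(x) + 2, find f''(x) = x*exp(x) + 30*x + 45*(1 - cos(2*x))^2*sin(2*x)/28 + 3*(1 - cos(2*x))^2 + 9*(cos(2*x) + 1)^2*sin(2*x)/28 + 2*exp(x) - 74*sin(2*x)/7 + 9*sin(4*x)/7 + 6*cos(2*x) - 29/2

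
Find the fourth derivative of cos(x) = cos(x)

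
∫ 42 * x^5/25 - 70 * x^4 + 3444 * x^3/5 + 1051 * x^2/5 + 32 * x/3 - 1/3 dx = 7*x^6/25 - 14*x^5 + 861*x^4/5 + 1051*x^3/15 + 16*x^2/3 - x/3 + C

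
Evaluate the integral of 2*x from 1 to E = -1 + exp(2)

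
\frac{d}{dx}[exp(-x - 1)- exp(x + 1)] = (-exp(2*x + 2) - 1)*exp(-x - 1)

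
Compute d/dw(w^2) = 2*w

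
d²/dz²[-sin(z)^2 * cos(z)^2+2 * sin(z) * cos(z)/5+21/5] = -4*(1 - cos(2*z))^2 - 4*sin(2*z)/5 - 8*cos(2*z) + 6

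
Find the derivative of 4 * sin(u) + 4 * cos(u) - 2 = -4*sin(u) + 4*cos(u)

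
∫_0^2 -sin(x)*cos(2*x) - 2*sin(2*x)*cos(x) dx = -1 + cos(2)*cos(4)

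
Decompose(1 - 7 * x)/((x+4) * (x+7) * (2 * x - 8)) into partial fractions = 25/(33*(x + 7)) - 29/(48*(x + 4)) - 27/(176*(x - 4))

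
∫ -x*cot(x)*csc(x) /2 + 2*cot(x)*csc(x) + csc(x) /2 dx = (x/2 - 2)*csc(x) + C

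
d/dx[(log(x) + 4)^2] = (2*log(x) + 8)/x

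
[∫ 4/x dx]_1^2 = 4*log(2)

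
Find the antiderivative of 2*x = x^2 + C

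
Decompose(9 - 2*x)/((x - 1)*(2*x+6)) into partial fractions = -15/(8*(x + 3)) + 7/(8*(x - 1))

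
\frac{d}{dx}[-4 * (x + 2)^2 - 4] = -8*x - 16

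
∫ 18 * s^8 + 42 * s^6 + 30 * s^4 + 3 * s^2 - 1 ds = 2*s^9 + 6*s^7 + 6*s^5 + s^3 - s + C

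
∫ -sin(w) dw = cos(w) + C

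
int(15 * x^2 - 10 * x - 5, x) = 5*x^3 - 5*x^2 - 5*x + C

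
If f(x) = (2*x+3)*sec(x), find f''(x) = (-2*x + 4*x/cos(x)^2 + 4*sin(x)/cos(x) - 3 + 6/cos(x)^2)/cos(x)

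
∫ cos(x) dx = sin(x) + C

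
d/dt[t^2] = 2*t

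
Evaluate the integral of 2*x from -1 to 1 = 0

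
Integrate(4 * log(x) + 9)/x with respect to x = 2*(log(x) + 2)^2 + log(x) + C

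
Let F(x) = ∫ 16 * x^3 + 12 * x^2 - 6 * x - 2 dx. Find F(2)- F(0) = 80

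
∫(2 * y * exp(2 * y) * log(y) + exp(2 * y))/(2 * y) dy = exp(2*y)*log(y)/2 + C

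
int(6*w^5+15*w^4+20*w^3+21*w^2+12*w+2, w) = w^6 + 3*w^5 + 5*w^4 + 7*w^3 + 6*w^2 + 2*w + C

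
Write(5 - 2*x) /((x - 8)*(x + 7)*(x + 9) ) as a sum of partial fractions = 23/(34*(x + 9)) - 19/(30*(x + 7)) - 11/(255*(x - 8))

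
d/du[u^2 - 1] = 2*u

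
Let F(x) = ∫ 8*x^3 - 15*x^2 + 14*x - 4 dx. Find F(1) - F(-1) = -18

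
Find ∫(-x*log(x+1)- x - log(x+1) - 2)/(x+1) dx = -(x + 2)*log(x + 1) + C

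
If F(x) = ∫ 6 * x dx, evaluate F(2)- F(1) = 9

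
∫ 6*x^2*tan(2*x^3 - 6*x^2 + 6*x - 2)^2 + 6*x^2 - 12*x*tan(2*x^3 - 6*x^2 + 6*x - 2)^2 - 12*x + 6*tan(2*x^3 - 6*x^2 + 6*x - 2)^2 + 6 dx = tan(2*(x - 1)^3) + C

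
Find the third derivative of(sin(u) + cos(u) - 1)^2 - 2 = -8*cos(2*u) + 2*sqrt(2)*cos(u + pi/4)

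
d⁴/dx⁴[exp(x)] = exp(x)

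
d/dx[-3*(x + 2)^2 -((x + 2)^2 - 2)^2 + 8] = -4*x^3 - 24*x^2 - 46*x - 28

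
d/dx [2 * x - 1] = 2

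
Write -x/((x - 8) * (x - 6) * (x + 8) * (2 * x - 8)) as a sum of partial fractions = -1/(672*(x + 8)) - 1/(48*(x - 4)) + 3/(56*(x - 6)) - 1/(32*(x - 8))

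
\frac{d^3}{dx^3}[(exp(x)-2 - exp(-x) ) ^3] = (27*exp(6*x) - 48*exp(5*x) + 9*exp(4*x) + 9*exp(2*x) + 48*exp(x) + 27)*exp(-3*x)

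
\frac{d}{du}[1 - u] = -1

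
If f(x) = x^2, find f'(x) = 2*x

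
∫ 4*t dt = 2*t^2 + C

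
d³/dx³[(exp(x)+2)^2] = 8*exp(2*x) + 4*exp(x)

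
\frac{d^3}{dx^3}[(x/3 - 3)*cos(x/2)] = x*sin(x/2)/24 - 3*sin(x/2)/8 - cos(x/2)/4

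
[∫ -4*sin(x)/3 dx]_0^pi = -8/3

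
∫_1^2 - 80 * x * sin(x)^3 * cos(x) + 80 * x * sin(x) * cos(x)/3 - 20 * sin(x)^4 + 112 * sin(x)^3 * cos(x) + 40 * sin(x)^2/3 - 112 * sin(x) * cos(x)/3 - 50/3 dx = -50/3 - 12*sin(2)^4 - 8*sin(1)^4 + 16*sin(1)^2/3 + 8*sin(2)^2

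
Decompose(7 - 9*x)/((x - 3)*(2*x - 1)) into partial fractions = -1/(2*x - 1) - 4/(x - 3)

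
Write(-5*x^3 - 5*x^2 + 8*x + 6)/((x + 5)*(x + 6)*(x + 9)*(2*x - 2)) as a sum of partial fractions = -529/(40*(x + 9)) + 143/(7*(x + 6)) - 233/(24*(x + 5)) + 1/(210*(x - 1))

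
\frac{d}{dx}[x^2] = 2*x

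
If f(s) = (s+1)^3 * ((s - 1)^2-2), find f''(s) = 20*s^3 + 12*s^2 - 24*s - 16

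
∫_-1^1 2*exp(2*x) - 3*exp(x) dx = -E - (-1 + exp(-1))^2 + exp(-1) + (-1 + E)^2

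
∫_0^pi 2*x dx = pi^2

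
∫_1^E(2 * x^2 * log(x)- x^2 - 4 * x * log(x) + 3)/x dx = 0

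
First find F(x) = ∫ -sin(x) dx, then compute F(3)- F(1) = cos(3) - cos(1)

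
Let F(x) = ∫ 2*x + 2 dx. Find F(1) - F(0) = 3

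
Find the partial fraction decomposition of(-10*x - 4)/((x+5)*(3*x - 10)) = -112/(25*(3*x - 10)) - 46/(25*(x + 5))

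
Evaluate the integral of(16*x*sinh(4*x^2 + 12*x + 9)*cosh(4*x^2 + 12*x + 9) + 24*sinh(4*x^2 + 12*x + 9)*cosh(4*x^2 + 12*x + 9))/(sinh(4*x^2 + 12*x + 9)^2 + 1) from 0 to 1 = -log(cosh(9)^2) + log(cosh(25)^2)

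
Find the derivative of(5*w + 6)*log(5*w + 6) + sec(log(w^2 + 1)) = (5*w^2*log(5*w + 6) + 5*w^2 + 2*w*tan(log(w^2 + 1))*sec(log(w^2 + 1)) + 5*log(5*w + 6) + 5)/(w^2 + 1)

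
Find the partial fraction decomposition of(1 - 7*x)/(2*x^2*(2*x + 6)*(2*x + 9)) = -65/(243*(2*x + 9)) + 11/(54*(x + 3)) - 17/(243*x) + 1/(108*x^2)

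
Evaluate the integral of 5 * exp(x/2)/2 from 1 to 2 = -5*exp(1/2) + 5*E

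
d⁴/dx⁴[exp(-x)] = exp(-x)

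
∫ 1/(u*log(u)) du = log(3*log(u)/2) + C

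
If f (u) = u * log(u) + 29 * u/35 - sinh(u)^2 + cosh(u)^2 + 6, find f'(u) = log(u) + 64/35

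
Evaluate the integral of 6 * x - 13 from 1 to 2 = -4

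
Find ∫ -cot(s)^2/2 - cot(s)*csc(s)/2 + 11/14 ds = 9*s/7 + cot(s)/2 + csc(s)/2 + C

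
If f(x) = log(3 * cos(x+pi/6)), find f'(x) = -tan(x + pi/6)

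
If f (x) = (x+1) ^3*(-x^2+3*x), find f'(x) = -5*x^4 + 18*x^2 + 16*x + 3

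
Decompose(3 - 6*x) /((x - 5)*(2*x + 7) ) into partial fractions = -48/(17*(2*x + 7)) - 27/(17*(x - 5))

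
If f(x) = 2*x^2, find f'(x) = 4*x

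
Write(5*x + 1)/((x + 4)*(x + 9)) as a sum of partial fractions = 44/(5*(x + 9)) - 19/(5*(x + 4))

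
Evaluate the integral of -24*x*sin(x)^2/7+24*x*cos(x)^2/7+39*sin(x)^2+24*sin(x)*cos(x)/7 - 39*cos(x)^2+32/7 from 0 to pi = 32*pi/7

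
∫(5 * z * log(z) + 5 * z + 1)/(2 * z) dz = (5*z + 1)*log(z)/2 + C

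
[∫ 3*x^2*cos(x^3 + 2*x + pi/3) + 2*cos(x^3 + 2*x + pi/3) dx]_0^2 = -sqrt(3)/2 + sin(pi/3 + 12)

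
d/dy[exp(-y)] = -exp(-y)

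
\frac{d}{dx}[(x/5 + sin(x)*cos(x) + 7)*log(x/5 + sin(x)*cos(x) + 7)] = log(x/5 + sin(2*x)/2 + 7)*cos(2*x) + log(x/5 + sin(2*x)/2 + 7)/5 + cos(2*x) + 1/5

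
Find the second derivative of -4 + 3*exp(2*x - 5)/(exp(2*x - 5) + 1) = (12*exp(2*x - 5) - 12*exp(4*x - 10))/(exp(-15)*exp(6*x) + 3*exp(-10)*exp(4*x) + 3*exp(-5)*exp(2*x) + 1)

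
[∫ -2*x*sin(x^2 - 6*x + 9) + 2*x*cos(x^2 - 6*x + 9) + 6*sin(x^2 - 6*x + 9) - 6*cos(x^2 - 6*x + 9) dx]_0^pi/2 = cos((-3 + pi/2)^2) - sin(9) + sin((-3 + pi/2)^2) - cos(9)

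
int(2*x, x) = x^2 + C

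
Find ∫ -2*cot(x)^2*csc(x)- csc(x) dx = cot(x)*csc(x) + C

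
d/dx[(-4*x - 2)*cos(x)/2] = 2*x*sin(x) + sin(x) - 2*cos(x)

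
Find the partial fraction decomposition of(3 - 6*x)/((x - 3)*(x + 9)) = -19/(4*(x + 9)) - 5/(4*(x - 3))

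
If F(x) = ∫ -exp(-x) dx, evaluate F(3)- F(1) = -exp(-1) + exp(-3)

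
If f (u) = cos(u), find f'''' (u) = cos(u)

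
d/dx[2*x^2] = 4*x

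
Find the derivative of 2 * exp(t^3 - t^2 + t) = 6*t^2*exp(t^3 - t^2 + t) - 4*t*exp(t^3 - t^2 + t) + 2*exp(t^3 - t^2 + t)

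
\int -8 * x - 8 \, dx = -4*x^2 - 8*x + C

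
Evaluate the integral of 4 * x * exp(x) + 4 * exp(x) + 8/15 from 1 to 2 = -4*E + 8/15 + 8*exp(2)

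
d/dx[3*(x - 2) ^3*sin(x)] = 3*(x - 2)^2*(x*cos(x) + 3*sin(x) - 2*cos(x))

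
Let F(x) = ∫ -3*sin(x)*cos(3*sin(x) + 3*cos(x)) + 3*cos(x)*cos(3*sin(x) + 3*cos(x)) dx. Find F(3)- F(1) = sin(3*cos(3) + 3*sin(3)) - sin(3*cos(1) + 3*sin(1))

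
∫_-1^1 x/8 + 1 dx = 2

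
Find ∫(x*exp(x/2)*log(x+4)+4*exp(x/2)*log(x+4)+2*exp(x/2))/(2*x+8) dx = exp(x/2)*log(x + 4) + C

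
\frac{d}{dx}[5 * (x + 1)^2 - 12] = 10*x + 10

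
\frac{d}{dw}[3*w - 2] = 3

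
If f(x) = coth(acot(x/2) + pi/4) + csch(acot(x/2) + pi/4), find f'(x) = 2*(cosh(acot(x/2) + pi/4) + 1)/((x^2 + 4)*sinh(acot(x/2) + pi/4)^2)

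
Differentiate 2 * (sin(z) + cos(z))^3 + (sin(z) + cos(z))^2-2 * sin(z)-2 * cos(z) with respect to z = 3*sqrt(2)*sin(3*z + pi/4) + 2*cos(2*z) + sqrt(2)*cos(z + pi/4)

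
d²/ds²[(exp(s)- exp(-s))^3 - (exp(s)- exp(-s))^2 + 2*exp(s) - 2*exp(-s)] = (9*exp(6*s) - 4*exp(5*s) - exp(4*s) + exp(2*s) - 4*exp(s) - 9)*exp(-3*s)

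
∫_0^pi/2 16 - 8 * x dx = 16 - 4*(-2 + pi/2)^2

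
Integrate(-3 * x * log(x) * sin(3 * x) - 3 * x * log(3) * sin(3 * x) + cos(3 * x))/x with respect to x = log(3*x)*cos(3*x) + C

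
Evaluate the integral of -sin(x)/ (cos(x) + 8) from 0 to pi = -2*log(3) + log(7)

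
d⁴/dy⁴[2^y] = 2^y*log(2)^4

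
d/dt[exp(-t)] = -exp(-t)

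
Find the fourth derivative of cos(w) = cos(w)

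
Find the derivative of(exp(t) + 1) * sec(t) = exp(t)*tan(t)*sec(t) + exp(t)*sec(t) + tan(t)*sec(t)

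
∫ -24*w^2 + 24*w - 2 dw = -8*w^3 + 12*w^2 - 2*w + C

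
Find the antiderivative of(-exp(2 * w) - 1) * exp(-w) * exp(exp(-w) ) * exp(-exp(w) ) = exp(-2*sinh(w)) + C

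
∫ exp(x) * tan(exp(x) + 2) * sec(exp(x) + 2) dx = sec(exp(x) + 2) + C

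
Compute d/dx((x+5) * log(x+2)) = (x*log(x + 2) + x + 2*log(x + 2) + 5)/(x + 2)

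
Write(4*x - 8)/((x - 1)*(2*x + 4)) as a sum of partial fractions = 8/(3*(x + 2)) - 2/(3*(x - 1))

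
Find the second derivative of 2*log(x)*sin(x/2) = (-x^2*log(x)*sin(x/2) + 4*x*cos(x/2) - 4*sin(x/2))/(2*x^2)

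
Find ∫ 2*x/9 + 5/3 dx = x^2/9 + 5*x/3 + C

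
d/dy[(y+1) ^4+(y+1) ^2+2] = 4*y^3 + 12*y^2 + 14*y + 6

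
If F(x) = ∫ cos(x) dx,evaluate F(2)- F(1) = -sin(1) + sin(2)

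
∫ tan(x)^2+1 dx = tan(x) + C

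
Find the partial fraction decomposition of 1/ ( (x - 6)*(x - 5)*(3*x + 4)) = 9/(418*(3*x + 4)) - 1/(19*(x - 5)) + 1/(22*(x - 6))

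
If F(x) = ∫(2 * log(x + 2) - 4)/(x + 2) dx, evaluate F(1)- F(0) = -(-2 + log(2))^2 + (-2 + log(3))^2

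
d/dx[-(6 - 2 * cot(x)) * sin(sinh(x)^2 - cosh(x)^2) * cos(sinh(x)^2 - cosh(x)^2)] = -sin(2*(sinh(x)^2 - cosh(x)^2))/sin(x)^2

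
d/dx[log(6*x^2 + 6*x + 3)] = (4*x + 2)/(2*x^2 + 2*x + 1)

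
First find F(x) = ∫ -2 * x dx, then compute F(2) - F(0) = -4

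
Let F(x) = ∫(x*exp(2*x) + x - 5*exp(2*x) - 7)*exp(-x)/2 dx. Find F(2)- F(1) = -2*exp(2) - 5*exp(-1)/2 + 2*exp(-2) + 5*E/2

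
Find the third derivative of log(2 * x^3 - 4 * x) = (6*x^6 + 12*x^4 + 24*x^2 - 16)/(x^9 - 6*x^7 + 12*x^5 - 8*x^3)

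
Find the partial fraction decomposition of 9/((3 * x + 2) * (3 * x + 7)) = -9/(5*(3*x + 7)) + 9/(5*(3*x + 2))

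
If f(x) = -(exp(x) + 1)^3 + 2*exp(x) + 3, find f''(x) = -9*exp(3*x) - 12*exp(2*x) - exp(x)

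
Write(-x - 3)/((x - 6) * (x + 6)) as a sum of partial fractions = -1/(4*(x + 6)) - 3/(4*(x - 6))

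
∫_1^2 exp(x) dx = -E + exp(2)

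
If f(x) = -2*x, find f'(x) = -2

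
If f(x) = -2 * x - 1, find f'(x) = -2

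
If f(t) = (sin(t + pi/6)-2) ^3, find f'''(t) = -21*sin(t + pi/6)^2*cos(t + pi/6) + 24*sin(2*t + pi/3) + 6*cos(t + pi/6)^3 - 12*cos(t + pi/6)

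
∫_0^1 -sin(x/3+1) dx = -3*cos(1) + 3*cos(4/3)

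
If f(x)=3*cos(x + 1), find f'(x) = -3*sin(x + 1)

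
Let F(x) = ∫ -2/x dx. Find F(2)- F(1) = -2*log(2)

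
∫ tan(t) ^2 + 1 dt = tan(t) + C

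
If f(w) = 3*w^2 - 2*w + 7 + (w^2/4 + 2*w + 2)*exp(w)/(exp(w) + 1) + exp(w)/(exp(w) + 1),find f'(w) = (w^2*exp(w) + 26*w*exp(2*w) + 58*w*exp(w) + 24*w + 4*exp(w) - 8)/(4*exp(2*w) + 8*exp(w) + 4)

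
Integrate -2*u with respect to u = -u^2 + C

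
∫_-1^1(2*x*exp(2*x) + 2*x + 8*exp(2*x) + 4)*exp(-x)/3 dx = -4*exp(-1) + 4*E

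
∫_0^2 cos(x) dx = sin(2)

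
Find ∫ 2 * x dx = x^2 + C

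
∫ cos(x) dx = sin(x) + C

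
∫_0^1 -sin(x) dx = -1 + cos(1)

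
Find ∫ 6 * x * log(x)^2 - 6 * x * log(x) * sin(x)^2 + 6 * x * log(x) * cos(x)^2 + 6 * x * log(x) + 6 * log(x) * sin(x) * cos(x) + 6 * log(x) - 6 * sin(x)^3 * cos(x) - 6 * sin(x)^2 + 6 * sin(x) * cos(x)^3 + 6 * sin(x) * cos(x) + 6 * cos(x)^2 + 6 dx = 6*x*log(x) + 3*(2*x*log(x) + sin(2*x))^2/4 + 3*sin(2*x) + C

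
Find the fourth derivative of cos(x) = cos(x)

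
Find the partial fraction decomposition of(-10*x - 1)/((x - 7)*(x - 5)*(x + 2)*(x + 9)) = -89/(1568*(x + 9)) + 19/(441*(x + 2)) + 51/(196*(x - 5)) - 71/(288*(x - 7))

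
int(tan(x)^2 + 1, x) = tan(x) + C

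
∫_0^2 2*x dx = 4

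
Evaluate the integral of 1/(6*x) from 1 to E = 1/6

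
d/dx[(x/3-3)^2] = 2*x/9 - 2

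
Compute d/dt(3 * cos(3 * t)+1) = -9*sin(3*t)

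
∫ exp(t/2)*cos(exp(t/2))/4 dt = sin(exp(t/2))/2 + C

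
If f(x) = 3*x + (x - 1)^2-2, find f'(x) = 2*x + 1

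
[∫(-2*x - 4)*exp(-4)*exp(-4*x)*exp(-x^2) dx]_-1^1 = -exp(-1) + exp(-9)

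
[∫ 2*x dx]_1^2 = 3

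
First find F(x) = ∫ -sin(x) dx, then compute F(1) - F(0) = -1 + cos(1)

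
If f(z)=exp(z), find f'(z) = exp(z)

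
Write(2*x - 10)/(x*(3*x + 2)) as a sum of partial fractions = 17/(3*x + 2) - 5/x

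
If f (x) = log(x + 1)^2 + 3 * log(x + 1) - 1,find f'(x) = (2*log(x + 1) + 3)/(x + 1)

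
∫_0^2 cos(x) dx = sin(2)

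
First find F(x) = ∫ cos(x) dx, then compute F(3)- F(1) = -sin(1) + sin(3)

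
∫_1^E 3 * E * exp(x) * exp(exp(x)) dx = -3*exp(1 + E) + 3*exp(1 + exp(E))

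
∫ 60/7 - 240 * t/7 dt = -120*t^2/7 + 60*t/7 + C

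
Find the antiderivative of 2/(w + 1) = log(2*(w + 1)^2) + C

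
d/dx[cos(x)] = -sin(x)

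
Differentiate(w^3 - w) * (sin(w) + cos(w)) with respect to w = sqrt(2)*(w^3*cos(w + pi/4) + 3*w^2*sin(w + pi/4) - w*cos(w + pi/4) - sin(w + pi/4))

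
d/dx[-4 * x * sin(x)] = -4*x*cos(x) - 4*sin(x)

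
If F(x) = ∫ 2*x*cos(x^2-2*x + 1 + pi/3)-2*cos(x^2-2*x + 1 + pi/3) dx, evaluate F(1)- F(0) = -sin(1 + pi/3) + sqrt(3)/2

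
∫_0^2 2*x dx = 4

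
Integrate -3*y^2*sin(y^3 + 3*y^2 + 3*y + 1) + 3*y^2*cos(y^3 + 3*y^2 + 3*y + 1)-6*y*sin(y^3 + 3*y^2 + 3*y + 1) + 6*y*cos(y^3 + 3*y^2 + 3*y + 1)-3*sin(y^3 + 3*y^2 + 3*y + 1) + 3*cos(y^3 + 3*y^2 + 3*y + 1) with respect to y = sin((y + 1)^3) + cos((y + 1)^3) + C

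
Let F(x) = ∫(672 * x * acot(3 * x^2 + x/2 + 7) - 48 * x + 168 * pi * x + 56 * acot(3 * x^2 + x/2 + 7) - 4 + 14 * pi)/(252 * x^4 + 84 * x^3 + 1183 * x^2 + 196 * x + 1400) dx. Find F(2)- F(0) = -2*(acot(20) + pi/4)^2 - 2*acot(7)/7 + 2*acot(20)/7 + 2*(acot(7) + pi/4)^2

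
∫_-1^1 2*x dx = 0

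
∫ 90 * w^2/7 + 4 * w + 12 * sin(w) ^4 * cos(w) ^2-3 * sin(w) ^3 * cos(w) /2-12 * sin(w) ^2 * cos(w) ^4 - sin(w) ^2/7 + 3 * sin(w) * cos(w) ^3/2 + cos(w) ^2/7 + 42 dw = 30*w^3/7 + 2*w^2 + 42*w - 4*sin(w)^3*cos(w)^3 + sin(2*w)/14 - 3*cos(4*w)/32 + C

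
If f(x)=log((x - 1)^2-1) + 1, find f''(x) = (-2*x^2 + 4*x - 4)/(x^4 - 4*x^3 + 4*x^2)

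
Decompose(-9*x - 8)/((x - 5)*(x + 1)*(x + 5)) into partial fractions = 37/(40*(x + 5)) - 1/(24*(x + 1)) - 53/(60*(x - 5))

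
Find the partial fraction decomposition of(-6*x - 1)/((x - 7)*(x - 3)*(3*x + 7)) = 117/(448*(3*x + 7)) + 19/(64*(x - 3)) - 43/(112*(x - 7))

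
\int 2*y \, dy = y^2 + C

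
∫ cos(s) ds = sin(s) + C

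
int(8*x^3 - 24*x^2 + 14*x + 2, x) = 2*x^4 - 8*x^3 + 7*x^2 + 2*x + C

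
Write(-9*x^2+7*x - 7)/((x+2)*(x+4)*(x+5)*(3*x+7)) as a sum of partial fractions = 1953/(40*(3*x + 7)) + 89/(8*(x + 5)) - 179/(10*(x + 4)) - 19/(2*(x + 2))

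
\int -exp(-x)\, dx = exp(-x) + C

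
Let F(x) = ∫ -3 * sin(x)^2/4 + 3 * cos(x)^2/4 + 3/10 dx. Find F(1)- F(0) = 3/10 + 3*sin(2)/8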